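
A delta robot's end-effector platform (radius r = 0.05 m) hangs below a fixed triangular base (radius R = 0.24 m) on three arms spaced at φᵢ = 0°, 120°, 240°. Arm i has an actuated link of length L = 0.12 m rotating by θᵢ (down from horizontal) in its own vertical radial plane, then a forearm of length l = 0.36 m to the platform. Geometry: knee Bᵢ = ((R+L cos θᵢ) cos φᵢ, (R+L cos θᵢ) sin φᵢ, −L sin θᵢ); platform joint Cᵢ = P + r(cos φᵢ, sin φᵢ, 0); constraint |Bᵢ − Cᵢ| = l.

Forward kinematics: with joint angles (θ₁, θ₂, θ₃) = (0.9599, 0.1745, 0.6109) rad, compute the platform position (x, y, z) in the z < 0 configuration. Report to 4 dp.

(-0.0536, 0.0318, -0.2743)

arm 1 at φ=0.0°: ρ1 = 0.2588;  S1 = (0.2588, 0.0000, -0.0983)
S2 = (0.3082·cos120.0°, 0.3082·sin120.0°, -0.0208) = (-0.1541, 0.2669, -0.0208)
S3 = (0.2883·cos240.0°, 0.2883·sin240.0°, -0.0688) = (-0.1441, -0.2497, -0.0688)
subtract pairs → two planes through P
linear system: -0.8258x+0.5338y = 0.0188−0.1549z; -0.8060x+-0.4993y = 0.0112−0.0589z
Cramer: x(z) = -0.0182+0.1291z;  y(z) = 0.0070-0.0904z
sphere 1 gives Az²+Bz+C=0 with A=1.0249, B=0.1238, C=-0.0431;  B²−4AC=0.1922;  roots -0.2743, 0.1535;  negative root z = -0.2743
x = -0.0536, y = 0.0318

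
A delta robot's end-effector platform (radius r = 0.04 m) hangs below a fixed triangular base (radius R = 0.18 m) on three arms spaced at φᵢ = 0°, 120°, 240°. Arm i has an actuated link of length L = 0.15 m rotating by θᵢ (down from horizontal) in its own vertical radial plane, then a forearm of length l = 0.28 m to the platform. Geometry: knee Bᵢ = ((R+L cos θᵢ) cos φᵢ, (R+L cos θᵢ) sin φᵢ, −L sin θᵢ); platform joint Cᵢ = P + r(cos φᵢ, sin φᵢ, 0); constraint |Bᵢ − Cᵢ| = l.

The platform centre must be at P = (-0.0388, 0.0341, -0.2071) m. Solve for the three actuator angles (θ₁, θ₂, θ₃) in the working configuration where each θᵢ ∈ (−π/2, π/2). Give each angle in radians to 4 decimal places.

φ1=0.0° → target in arm frame (-0.0388, 0.0341)
  A=0.1788, B=-0.2071, C=(l²−L²−A²−y'²−z²)/(2L)=-0.0671
  γ=atan2(-0.2071,0.1788)=-0.8586;  ψ=arccos(-0.2452)=1.8185;  θ1=γ+ψ≈0.9599
φ2=120.0° → target in arm frame (0.0489, 0.0166)
  A cos θ + B sin θ = C:  0.0911·cos θ + -0.2071·sin θ = 0.0148
  √(A²+B²)=0.2262;  θ2 = -1.1565+1.5053 ≈ 0.3488
arm 3 (φ=240.0°): x'=-0.0101, y'=-0.0507
  A cos θ + B sin θ = C:  0.1501·cos θ + -0.2071·sin θ = -0.0403
  γ=atan2(-0.2071,0.1501)=-0.9435;  ψ=arccos(-0.1576)=1.7291;  θ3=γ+ψ≈0.7855

θ₁ = 0.9599, θ₂ = 0.3488, θ₃ = 0.7855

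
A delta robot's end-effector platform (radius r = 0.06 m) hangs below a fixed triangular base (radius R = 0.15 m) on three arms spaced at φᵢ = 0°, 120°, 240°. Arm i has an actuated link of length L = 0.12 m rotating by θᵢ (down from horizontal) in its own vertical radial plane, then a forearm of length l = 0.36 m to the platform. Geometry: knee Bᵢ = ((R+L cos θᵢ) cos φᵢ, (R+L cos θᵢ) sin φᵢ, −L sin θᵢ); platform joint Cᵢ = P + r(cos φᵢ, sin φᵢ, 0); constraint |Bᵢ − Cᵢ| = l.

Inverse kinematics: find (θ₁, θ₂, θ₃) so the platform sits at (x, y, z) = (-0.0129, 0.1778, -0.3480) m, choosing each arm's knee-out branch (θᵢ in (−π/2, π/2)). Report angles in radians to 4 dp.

θ₁ = 0.8727, θ₂ = 0.0000, θ₃ = 1.3961

φ1=0.0° → target in arm frame (-0.0129, 0.1778)
  e−x'=0.1029;  (l²−L²−(e−x')²−y'²−z²)/2L = -0.2004
  θ1 = atan2(B,A) + arccos(C/0.3629) = 0.8727
rotate P by −φ2: (0.1604, -0.0777, -0.3480)
  e−x'=-0.0704;  (l²−L²−(e−x')²−y'²−z²)/2L = -0.0704
  √(A²+B²)=0.3551;  θ2 = -1.7705+1.7705 ≈ 0.0000
arm 3 (φ=240.0°): x'=-0.1475, y'=-0.1001
  e−x'=0.2375;  (l²−L²−(e−x')²−y'²−z²)/2L = -0.3014
  √(A²+B²)=0.4213;  θ3 = -0.9719+2.3679 ≈ 1.3961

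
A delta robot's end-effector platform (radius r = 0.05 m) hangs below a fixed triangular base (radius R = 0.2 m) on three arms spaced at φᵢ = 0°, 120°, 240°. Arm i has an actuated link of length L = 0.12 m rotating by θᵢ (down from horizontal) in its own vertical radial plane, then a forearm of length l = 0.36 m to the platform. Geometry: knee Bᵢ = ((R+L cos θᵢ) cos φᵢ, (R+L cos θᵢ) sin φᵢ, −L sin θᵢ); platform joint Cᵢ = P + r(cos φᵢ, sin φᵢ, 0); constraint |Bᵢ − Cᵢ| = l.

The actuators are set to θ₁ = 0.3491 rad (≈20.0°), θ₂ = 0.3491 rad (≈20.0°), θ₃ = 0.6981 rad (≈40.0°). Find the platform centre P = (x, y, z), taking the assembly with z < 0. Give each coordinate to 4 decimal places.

(0.0189, 0.0327, -0.3038)

φ1=0.0°: virtual centre (0.2628, 0.0000, -0.0410), radius l
S2 = (0.2628·cos120.0°, 0.2628·sin120.0°, -0.0410) = (-0.1314, 0.2276, -0.0410)
φ3=240.0°: virtual centre (-0.1210, -0.2095, -0.0771), radius l
|S₂|²−|S₁|² = 0.0000;  |S₃|²−|S₁|² = -0.0063
linear system: -0.7883x+0.4551y = 0.0000−0.0000z; -0.7675x+-0.4190y = -0.0063−-0.0722z
det = 0.6796;  x = 0.0042+-0.0483z,  y = 0.0072+-0.0837z
quadratic in z: (1.0093)z²+(0.1059)z+(-0.0610)=0, √Δ=0.5074 → z ∈ {-0.3038, 0.1989}; z = -0.3038 (taking z<0)
x = 0.0189, y = 0.0327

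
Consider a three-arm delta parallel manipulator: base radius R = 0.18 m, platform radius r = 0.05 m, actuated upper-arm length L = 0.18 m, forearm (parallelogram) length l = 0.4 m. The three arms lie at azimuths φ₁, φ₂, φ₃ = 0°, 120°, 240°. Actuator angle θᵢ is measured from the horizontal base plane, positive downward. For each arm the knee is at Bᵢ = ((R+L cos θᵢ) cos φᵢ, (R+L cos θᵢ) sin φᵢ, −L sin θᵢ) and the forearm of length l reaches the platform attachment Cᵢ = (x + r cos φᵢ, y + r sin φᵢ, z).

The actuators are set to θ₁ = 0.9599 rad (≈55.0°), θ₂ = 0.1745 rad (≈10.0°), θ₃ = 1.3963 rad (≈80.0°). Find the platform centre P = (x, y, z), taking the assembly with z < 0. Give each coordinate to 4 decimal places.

(-0.0157, 0.1873, -0.3983)

S1 = (0.2332·cos0.0°, 0.2332·sin0.0°, -0.1474) = (0.2332, 0.0000, -0.1474)
arm 2 at φ=120.0°: ρ2 = 0.3073;  S2 = (-0.1536, 0.2661, -0.0313)
φ3=240.0°: virtual centre (-0.0806, -0.1396, -0.1773), radius l
|S₂|²−|S₁|² = 0.0192;  |S₃|²−|S₁|² = -0.0187
linear system: -0.7738x+0.5322y = 0.0192−0.2324z; -0.6277x+-0.2793y = -0.0187−-0.0596z
Cramer: x(z) = 0.0083+0.0603z;  y(z) = 0.0483-0.3490z
sphere 1 gives Az²+Bz+C=0 with A=1.1255, B=0.2341, C=-0.0853;  B²−4AC=0.4390;  roots -0.3983, 0.1904;  negative root z = -0.3983
x = -0.0157, y = 0.1873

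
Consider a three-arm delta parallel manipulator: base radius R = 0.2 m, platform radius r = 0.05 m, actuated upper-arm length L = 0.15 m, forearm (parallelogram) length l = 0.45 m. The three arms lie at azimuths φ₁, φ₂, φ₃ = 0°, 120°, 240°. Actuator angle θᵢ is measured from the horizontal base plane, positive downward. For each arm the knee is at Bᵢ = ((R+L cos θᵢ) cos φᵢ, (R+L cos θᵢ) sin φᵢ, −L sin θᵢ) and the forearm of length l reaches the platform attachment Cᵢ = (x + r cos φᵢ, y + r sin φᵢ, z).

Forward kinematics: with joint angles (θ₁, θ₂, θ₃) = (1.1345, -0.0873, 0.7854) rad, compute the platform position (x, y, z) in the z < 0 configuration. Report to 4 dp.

(-0.1258, 0.1095, -0.4106)

S1 = (0.2134·cos0.0°, 0.2134·sin0.0°, -0.1359) = (0.2134, 0.0000, -0.1359)
arm 2 at φ=120.0°: e+L cos θ2 = 0.2994;  S2 = (-0.1497, 0.2593, 0.0131)
S3 = (0.2561·cos240.0°, 0.2561·sin240.0°, -0.1061) = (-0.1280, -0.2218, -0.1061)
|S₂|²−|S₁|² = 0.0258;  |S₃|²−|S₁|² = 0.0128
[-0.7262 0.5186 0.2981]·P = 0.0258;  [-0.6828 -0.4435 0.0598]·P = 0.0128
Cramer: x(z) = -0.0267+0.2413z;  y(z) = 0.0123-0.2368z
quadratic in z: (1.1143)z²+(0.1502)z+(-0.1262)=0, √Δ=0.7649 → z ∈ {-0.4106, 0.2758}; z = -0.4106 (taking z<0)
x = -0.1258, y = 0.1095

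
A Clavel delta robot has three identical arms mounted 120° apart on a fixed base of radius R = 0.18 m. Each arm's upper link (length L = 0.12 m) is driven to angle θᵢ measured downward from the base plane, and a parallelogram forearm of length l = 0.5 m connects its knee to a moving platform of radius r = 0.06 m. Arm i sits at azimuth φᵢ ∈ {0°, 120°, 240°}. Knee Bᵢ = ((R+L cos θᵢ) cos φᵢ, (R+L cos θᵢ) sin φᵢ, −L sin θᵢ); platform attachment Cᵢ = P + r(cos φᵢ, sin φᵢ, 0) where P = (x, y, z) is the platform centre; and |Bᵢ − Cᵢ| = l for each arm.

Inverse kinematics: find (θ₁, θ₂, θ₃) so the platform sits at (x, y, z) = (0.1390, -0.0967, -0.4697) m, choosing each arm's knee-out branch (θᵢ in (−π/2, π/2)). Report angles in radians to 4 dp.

φ1=0.0° → target in arm frame (0.1390, -0.0967)
  A=-0.0190, B=-0.4697, C=(l²−L²−A²−y'²−z²)/(2L)=0.0220
  √(A²+B²)=0.4701;  θ1 = -1.6112+1.5241 ≈ -0.0872
φ2=120.0° → target in arm frame (-0.1532, -0.0720)
  A cos θ + B sin θ = C:  0.2732·cos θ + -0.4697·sin θ = -0.2703
  θ2 = atan2(B,A) + arccos(C/0.5434) = 1.0475
rotate P by −φ3: (0.0142, 0.1687, -0.4697)
  A cos θ + B sin θ = C:  0.1058·cos θ + -0.4697·sin θ = -0.1028
  γ=atan2(-0.4697,0.1058)=-1.3493;  ψ=arccos(-0.2135)=1.7860;  θ3=γ+ψ≈0.4366

θ₁ = -0.0872, θ₂ = 1.0475, θ₃ = 0.4366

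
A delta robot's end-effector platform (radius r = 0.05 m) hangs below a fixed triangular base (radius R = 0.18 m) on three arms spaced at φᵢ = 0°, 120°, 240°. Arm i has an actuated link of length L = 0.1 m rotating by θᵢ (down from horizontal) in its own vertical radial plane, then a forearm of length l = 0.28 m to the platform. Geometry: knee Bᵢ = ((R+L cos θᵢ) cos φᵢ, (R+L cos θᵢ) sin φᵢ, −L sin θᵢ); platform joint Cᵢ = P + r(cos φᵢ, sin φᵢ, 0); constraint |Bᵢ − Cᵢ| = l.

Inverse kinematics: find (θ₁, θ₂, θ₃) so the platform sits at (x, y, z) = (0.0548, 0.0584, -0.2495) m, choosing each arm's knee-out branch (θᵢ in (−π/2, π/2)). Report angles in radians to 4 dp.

θ₁ = 0.3487, θ₂ = 0.6112, θ₃ = 1.3091

arm 1 (φ=0.0°): x'=0.0548, y'=0.0584
  e−x'=0.0752;  (l²−L²−(e−x')²−y'²−z²)/2L = -0.0146
  √(A²+B²)=0.2606;  θ1 = -1.2781+1.6268 ≈ 0.3487
φ2=120.0° → target in arm frame (0.0232, -0.0767)
  A cos θ + B sin θ = C:  0.1068·cos θ + -0.2495·sin θ = -0.0557
  γ=atan2(-0.2495,0.1068)=-1.1663;  ψ=arccos(-0.2052)=1.7775;  θ2=γ+ψ≈0.6112
φ3=240.0° → target in arm frame (-0.0780, 0.0183)
  A cos θ + B sin θ = C:  0.2080·cos θ + -0.2495·sin θ = -0.1872
  γ=atan2(-0.2495,0.2080)=-0.8759;  ψ=arccos(-0.5763)=2.1850;  θ3=γ+ψ≈1.3091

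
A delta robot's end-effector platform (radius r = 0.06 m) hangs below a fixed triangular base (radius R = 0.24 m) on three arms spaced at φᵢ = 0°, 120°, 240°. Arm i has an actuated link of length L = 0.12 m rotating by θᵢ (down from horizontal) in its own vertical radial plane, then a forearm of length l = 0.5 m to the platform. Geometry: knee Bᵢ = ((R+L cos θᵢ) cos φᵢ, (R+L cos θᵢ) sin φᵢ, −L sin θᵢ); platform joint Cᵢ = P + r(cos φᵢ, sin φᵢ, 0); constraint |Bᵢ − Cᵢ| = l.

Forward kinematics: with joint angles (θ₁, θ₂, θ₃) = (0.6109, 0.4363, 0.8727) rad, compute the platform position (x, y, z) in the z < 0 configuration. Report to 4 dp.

φ1=0.0°: virtual centre (0.2783, 0.0000, -0.0688), radius l
φ2=120.0°: virtual centre (-0.1444, 0.2501, -0.0507), radius l
centre 3 = (0.2571·cos240.0°, 0.2571·sin240.0°, -0.0919) = (-0.1286, -0.2227, -0.0919)
|centre ₂|²−|centre ₁|² = 0.0038;  |centre ₃|²−|centre ₁|² = -0.0076
linear system: -0.8454x+0.5001y = 0.0038−0.0362z; -0.8137x+-0.4454y = -0.0076−-0.0462z
Cramer: x(z) = 0.0027-0.0089z;  y(z) = 0.0121-0.0875z
into |P−centre ₁|² = l²: 1.0077z² + 0.1404z + -0.1692 = 0;  Δ = 0.7017;  z = -0.4853 or 0.3459 → z<0 root = -0.4853
x = 0.0070, y = 0.0546

(0.0070, 0.0546, -0.4853)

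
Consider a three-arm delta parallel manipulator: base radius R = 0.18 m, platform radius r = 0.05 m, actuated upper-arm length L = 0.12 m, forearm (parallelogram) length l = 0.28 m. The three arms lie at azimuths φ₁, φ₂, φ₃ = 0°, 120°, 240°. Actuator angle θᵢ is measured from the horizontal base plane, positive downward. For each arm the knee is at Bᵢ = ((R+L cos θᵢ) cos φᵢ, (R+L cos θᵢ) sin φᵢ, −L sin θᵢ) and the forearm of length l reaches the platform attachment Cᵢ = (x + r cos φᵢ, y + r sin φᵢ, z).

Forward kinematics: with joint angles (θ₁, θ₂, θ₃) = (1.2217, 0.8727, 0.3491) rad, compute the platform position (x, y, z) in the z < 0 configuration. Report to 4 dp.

S1 = (0.1710·cos0.0°, 0.1710·sin0.0°, -0.1128) = (0.1710, 0.0000, -0.1128)
S2 = (0.2071·cos120.0°, 0.2071·sin120.0°, -0.0919) = (-0.1036, 0.1794, -0.0919)
S3 = (0.2428·cos240.0°, 0.2428·sin240.0°, -0.0410) = (-0.1214, -0.2102, -0.0410)
|S₂|²−|S₁|² = 0.0094;  |S₃|²−|S₁|² = 0.0186
[-0.5492 0.3588 0.0417]·P = 0.0094;  [-0.5849 -0.4205 0.1434]·P = 0.0186
det = 0.4408;  x = -0.0241+0.1565z,  y = -0.0108+0.1234z
into |P−S₁|² = l²: 1.0397z² + 0.1618z + -0.0275 = 0;  Δ = 0.1404;  z = -0.2580 or 0.1024 → z<0 root = -0.2580
x = -0.0645, y = -0.0426

(-0.0645, -0.0426, -0.2580)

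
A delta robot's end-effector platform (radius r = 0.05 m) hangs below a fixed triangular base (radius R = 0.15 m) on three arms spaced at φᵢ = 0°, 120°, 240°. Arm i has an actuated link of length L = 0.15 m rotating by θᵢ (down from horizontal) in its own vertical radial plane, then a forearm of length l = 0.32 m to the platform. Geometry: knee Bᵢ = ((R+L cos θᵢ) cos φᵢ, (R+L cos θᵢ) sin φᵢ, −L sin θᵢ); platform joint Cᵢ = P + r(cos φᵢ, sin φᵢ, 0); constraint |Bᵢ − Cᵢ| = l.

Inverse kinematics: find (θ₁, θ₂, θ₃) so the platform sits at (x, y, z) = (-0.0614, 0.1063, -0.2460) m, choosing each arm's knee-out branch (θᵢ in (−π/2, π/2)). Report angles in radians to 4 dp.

θ₁ = 0.7856, θ₂ = -0.3496, θ₃ = 0.7854

φ1=0.0° → target in arm frame (-0.0614, 0.1063)
  A cos θ + B sin θ = C:  0.1614·cos θ + -0.2460·sin θ = -0.0599
  √(A²+B²)=0.2942;  θ1 = -0.9901+1.7758 ≈ 0.7856
rotate P by −φ2: (0.1228, 0.0000, -0.2460)
  e−x'=-0.0228;  (l²−L²−(e−x')²−y'²−z²)/2L = 0.0629
  √(A²+B²)=0.2471;  θ2 = -1.6630+1.3134 ≈ -0.3496
rotate P by −φ3: (-0.0614, -0.1063, -0.2460)
  A=0.1614, B=-0.2460, C=(l²−L²−A²−y'²−z²)/(2L)=-0.0599
  γ=atan2(-0.2460,0.1614)=-0.9903;  ψ=arccos(-0.2035)=1.7757;  θ3=γ+ψ≈0.7854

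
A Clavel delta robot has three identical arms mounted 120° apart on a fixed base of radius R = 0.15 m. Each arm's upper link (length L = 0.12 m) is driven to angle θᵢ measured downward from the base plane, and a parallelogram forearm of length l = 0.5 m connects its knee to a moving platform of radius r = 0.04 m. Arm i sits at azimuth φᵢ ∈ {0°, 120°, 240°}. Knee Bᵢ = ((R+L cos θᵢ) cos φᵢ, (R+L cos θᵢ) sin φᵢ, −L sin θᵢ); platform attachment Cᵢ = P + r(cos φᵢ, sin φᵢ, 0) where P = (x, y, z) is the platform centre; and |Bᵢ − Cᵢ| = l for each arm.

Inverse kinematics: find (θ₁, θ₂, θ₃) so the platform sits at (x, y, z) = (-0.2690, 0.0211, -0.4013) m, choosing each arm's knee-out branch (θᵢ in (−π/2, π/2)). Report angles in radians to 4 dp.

θ₁ = 1.3094, θ₂ = -0.3487, θ₃ = -0.1742

arm 1 (φ=0.0°): x'=-0.2690, y'=0.0211
  A cos θ + B sin θ = C:  0.3790·cos θ + -0.4013·sin θ = -0.2897
  θ1 = atan2(B,A) + arccos(C/0.5520) = 1.3094
rotate P by −φ2: (0.1528, 0.2224, -0.4013)
  e−x'=-0.0428;  (l²−L²−(e−x')²−y'²−z²)/2L = 0.0969
  √(A²+B²)=0.4036;  θ2 = -1.6770+1.3283 ≈ -0.3487
arm 3 (φ=240.0°): x'=0.1162, y'=-0.2435
  e−x'=-0.0062;  (l²−L²−(e−x')²−y'²−z²)/2L = 0.0634
  √(A²+B²)=0.4013;  θ3 = -1.5863+1.4121 ≈ -0.1742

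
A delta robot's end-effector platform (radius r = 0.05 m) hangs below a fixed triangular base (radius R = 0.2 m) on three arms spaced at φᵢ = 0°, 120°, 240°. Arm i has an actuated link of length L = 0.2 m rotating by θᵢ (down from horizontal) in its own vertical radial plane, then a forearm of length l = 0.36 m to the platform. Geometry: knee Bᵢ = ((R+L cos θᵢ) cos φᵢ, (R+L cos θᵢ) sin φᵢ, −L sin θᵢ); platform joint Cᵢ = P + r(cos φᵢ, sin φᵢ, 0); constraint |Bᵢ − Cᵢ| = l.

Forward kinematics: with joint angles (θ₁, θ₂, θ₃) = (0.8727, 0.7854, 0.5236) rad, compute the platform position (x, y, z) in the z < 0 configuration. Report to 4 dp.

(-0.0337, -0.0336, -0.3292)

S1 = (0.2786·cos0.0°, 0.2786·sin0.0°, -0.1532) = (0.2786, 0.0000, -0.1532)
arm 2 at φ=120.0°: (R−r)+L cos θ2 = 0.2914;  S2 = (-0.1457, 0.2524, -0.1414)
φ3=240.0°: virtual centre (-0.1616, -0.2799, -0.1000), radius l
subtract pairs → two planes through P
linear system: -0.8485x+0.5048y = 0.0039−0.0236z; -0.8803x+-0.5598y = 0.0134−0.1064z
Cramer: x(z) = -0.0097+0.0728z;  y(z) = -0.0087+0.0756z
quadratic in z: (1.0110)z²+(0.2631)z+(-0.0230)=0, √Δ=0.4026 → z ∈ {-0.3292, 0.0690}; z = -0.3292 (taking z<0)
x = -0.0337, y = -0.0336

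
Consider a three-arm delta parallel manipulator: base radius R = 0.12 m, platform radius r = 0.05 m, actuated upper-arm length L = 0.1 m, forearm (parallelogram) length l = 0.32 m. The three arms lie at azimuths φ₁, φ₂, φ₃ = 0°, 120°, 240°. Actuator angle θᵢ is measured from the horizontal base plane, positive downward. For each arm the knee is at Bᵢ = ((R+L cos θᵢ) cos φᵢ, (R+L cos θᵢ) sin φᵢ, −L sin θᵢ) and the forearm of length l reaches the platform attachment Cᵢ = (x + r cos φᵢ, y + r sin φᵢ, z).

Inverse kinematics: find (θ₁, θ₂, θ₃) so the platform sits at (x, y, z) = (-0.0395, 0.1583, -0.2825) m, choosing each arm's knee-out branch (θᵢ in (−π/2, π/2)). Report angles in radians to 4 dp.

θ₁ = 0.7852, θ₂ = -0.3496, θ₃ = 1.1341

φ1=0.0° → target in arm frame (-0.0395, 0.1583)
  A cos θ + B sin θ = C:  0.1095·cos θ + -0.2825·sin θ = -0.1223
  γ=atan2(-0.2825,0.1095)=-1.2010;  ψ=arccos(-0.4036)=1.9862;  θ1=γ+ψ≈0.7852
rotate P by −φ2: (0.1568, -0.0449, -0.2825)
  e−x'=-0.0868;  (l²−L²−(e−x')²−y'²−z²)/2L = 0.0152
  √(A²+B²)=0.2955;  θ2 = -1.8690+1.5195 ≈ -0.3496
arm 3 (φ=240.0°): x'=-0.1173, y'=-0.1134
  e−x'=0.1873;  (l²−L²−(e−x')²−y'²−z²)/2L = -0.1768
  γ=atan2(-0.2825,0.1873)=-0.9852;  ψ=arccos(-0.5215)=2.1194;  θ3=γ+ψ≈1.1341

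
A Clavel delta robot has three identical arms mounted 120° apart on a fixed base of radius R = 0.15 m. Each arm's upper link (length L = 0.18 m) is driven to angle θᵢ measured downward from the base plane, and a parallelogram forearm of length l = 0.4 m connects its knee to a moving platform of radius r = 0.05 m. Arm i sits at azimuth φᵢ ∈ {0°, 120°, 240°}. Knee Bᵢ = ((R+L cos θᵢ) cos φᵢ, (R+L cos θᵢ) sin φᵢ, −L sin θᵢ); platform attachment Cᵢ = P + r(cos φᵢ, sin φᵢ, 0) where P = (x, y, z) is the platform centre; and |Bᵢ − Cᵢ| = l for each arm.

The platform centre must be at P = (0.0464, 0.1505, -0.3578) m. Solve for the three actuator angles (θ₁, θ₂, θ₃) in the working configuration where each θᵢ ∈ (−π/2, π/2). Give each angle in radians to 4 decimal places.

φ1=0.0° → target in arm frame (0.0464, 0.1505)
  A=0.0536, B=-0.3578, C=(l²−L²−A²−y'²−z²)/(2L)=-0.0721
  γ=atan2(-0.3578,0.0536)=-1.4221;  ψ=arccos(-0.1992)=1.7713;  θ1=γ+ψ≈0.3492
rotate P by −φ2: (0.1071, -0.1154, -0.3578)
  e−x'=-0.0071;  (l²−L²−(e−x')²−y'²−z²)/2L = -0.0383
  √(A²+B²)=0.3579;  θ2 = -1.5907+1.6781 ≈ 0.0874
rotate P by −φ3: (-0.1535, -0.0351, -0.3578)
  A cos θ + B sin θ = C:  0.2535·cos θ + -0.3578·sin θ = -0.1831
  θ3 = atan2(B,A) + arccos(C/0.4385) = 1.0473

θ₁ = 0.3492, θ₂ = 0.0874, θ₃ = 1.0473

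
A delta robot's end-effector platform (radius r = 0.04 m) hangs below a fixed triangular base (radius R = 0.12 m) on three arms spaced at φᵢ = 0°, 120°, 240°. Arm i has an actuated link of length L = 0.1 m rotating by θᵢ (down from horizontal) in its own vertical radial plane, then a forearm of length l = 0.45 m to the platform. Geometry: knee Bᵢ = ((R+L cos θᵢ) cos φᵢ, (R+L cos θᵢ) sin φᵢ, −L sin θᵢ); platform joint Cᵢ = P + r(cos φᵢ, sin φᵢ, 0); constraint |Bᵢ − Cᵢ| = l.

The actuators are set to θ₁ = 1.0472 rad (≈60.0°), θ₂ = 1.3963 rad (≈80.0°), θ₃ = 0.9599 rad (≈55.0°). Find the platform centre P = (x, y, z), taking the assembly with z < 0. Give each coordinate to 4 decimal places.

(0.0208, -0.0601, -0.5190)

φ1=0.0°: virtual centre (0.1300, 0.0000, -0.0866), radius l
arm 2 at φ=120.0°: e+L cos θ2 = 0.0974;  centre 2 = (-0.0487, 0.0843, -0.0985)
centre 3 = (0.1374·cos240.0°, 0.1374·sin240.0°, -0.0819) = (-0.0687, -0.1190, -0.0819)
eliminate P² terms by subtracting sphere 1 from 2 and 3
plane₁₂: -0.3574x+0.1686y+-0.0238z = -0.0052
det = 0.1520;  x = 0.0069+-0.0268z,  y = -0.0164+0.0841z
quadratic in z: (1.0078)z²+(0.1770)z+(-0.1796)=0, √Δ=0.8690 → z ∈ {-0.5190, 0.3433}; z = -0.5190 (taking z<0)
x = 0.0208, y = -0.0601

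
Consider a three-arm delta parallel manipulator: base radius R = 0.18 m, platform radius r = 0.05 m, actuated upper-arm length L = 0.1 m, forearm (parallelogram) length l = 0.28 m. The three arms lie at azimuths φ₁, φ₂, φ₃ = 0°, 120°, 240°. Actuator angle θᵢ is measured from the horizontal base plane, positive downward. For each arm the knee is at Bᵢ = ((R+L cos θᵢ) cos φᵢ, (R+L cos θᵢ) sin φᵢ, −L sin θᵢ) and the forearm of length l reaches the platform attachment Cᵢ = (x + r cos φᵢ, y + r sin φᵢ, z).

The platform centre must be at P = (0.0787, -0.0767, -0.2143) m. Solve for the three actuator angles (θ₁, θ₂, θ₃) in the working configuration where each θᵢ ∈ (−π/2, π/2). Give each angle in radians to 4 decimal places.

arm 1 (φ=0.0°): x'=0.0787, y'=-0.0767
  A=0.0513, B=-0.2143, C=(l²−L²−A²−y'²−z²)/(2L)=0.0698
  √(A²+B²)=0.2204;  θ1 = -1.3358+1.2485 ≈ -0.0874
arm 2 (φ=120.0°): x'=-0.1058, y'=-0.0298
  A=0.2358, B=-0.2143, C=(l²−L²−A²−y'²−z²)/(2L)=-0.1700
  √(A²+B²)=0.3186;  θ2 = -0.7377+2.1336 ≈ 1.3959
arm 3 (φ=240.0°): x'=0.0271, y'=0.1065
  e−x'=0.1029;  (l²−L²−(e−x')²−y'²−z²)/2L = 0.0027
  γ=atan2(-0.2143,0.1029)=-1.1230;  ψ=arccos(0.0113)=1.5595;  θ3=γ+ψ≈0.4364

θ₁ = -0.0874, θ₂ = 1.3959, θ₃ = 0.4364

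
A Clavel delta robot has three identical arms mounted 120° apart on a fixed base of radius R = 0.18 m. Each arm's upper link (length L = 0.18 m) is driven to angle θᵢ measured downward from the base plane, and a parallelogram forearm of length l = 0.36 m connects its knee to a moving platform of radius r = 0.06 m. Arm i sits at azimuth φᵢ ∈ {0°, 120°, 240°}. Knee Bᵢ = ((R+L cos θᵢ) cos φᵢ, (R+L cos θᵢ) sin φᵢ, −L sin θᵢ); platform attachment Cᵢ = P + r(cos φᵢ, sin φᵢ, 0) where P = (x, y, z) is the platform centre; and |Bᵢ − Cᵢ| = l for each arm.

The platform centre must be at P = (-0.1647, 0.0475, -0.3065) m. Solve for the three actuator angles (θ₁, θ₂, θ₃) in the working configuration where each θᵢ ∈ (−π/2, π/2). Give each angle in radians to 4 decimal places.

φ1=0.0° → target in arm frame (-0.1647, 0.0475)
  e−x'=0.2847;  (l²−L²−(e−x')²−y'²−z²)/2L = -0.2224
  √(A²+B²)=0.4183;  θ1 = -0.8223+2.1312 ≈ 1.3090
rotate P by −φ2: (0.1235, 0.1189, -0.3065)
  A=-0.0035, B=-0.3065, C=(l²−L²−A²−y'²−z²)/(2L)=-0.0302
  √(A²+B²)=0.3065;  θ2 = -1.5822+1.6696 ≈ 0.0875
arm 3 (φ=240.0°): x'=0.0412, y'=-0.1664
  A=0.0788, B=-0.3065, C=(l²−L²−A²−y'²−z²)/(2L)=-0.0851
  √(A²+B²)=0.3165;  θ3 = -1.3192+1.8430 ≈ 0.5238

θ₁ = 1.3090, θ₂ = 0.0875, θ₃ = 0.5238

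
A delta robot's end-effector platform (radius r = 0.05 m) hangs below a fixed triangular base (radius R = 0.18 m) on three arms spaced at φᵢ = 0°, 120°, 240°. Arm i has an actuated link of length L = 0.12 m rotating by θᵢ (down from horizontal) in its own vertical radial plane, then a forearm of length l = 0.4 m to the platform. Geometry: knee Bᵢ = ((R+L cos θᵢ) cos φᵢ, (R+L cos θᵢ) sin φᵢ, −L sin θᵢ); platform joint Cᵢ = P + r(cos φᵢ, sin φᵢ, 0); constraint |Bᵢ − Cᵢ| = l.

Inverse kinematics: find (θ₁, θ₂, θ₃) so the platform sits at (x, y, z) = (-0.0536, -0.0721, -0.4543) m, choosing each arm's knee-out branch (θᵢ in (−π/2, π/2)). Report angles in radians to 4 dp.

θ₁ = 1.3958, θ₂ = 1.3090, θ₃ = 0.6978

arm 1 (φ=0.0°): x'=-0.0536, y'=-0.0721
  A cos θ + B sin θ = C:  0.1836·cos θ + -0.4543·sin θ = -0.4154
  θ1 = atan2(B,A) + arccos(C/0.4900) = 1.3958
rotate P by −φ2: (-0.0356, 0.0825, -0.4543)
  A=0.1656, B=-0.4543, C=(l²−L²−A²−y'²−z²)/(2L)=-0.3959
  θ2 = atan2(B,A) + arccos(C/0.4836) = 1.3090
rotate P by −φ3: (0.0892, -0.0104, -0.4543)
  A cos θ + B sin θ = C:  0.0408·cos θ + -0.4543·sin θ = -0.2607
  γ=atan2(-0.4543,0.0408)=-1.4813;  ψ=arccos(-0.5715)=2.1791;  θ3=γ+ψ≈0.6978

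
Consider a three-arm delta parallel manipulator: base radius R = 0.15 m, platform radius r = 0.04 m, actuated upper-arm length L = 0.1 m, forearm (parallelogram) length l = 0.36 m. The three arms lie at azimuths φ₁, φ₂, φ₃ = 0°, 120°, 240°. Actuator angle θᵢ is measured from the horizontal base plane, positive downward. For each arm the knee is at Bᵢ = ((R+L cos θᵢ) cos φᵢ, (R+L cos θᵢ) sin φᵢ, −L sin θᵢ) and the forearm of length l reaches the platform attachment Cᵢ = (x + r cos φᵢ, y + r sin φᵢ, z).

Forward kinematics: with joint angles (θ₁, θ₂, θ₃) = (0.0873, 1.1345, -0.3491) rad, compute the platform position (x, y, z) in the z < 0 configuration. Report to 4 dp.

(0.0414, -0.1409, -0.2941)

φ1=0.0°: virtual centre (0.2096, 0.0000, -0.0087), radius l
φ2=120.0°: virtual centre (-0.0761, 0.1319, -0.0906), radius l
φ3=240.0°: virtual centre (-0.1020, -0.1766, 0.0342), radius l
subtract pairs → two planes through P
linear system: -0.5715x+0.2637y = -0.0126−-0.1638z; -0.6232x+-0.3533y = -0.0012−0.0858z
det = 0.3663;  x = 0.0131+-0.0962z,  y = -0.0195+0.4127z
sphere 1 gives Az²+Bz+C=0 with A=1.1796, B=0.0391, C=-0.0905;  B²−4AC=0.4286;  roots -0.2941, 0.2609;  negative root z = -0.2941
x = 0.0414, y = -0.1409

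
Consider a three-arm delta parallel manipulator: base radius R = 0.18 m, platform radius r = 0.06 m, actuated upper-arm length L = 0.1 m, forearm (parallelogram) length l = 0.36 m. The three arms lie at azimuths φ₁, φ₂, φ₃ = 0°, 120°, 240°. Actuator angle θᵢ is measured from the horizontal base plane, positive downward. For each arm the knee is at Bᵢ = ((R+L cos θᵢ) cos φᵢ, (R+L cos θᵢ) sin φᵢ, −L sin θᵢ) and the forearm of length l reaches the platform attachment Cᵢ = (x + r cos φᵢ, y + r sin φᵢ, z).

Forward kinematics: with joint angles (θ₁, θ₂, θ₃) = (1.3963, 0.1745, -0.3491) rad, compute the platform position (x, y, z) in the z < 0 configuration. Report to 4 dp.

φ1=0.0°: virtual centre (0.1374, 0.0000, -0.0985), radius l
arm 2 at φ=120.0°: (R−r)+L cos θ2 = 0.2185;  centre 2 = (-0.1092, 0.1892, -0.0174)
φ3=240.0°: virtual centre (-0.1070, -0.1853, 0.0342), radius l
subtract pairs → two planes through P
linear system: -0.4932x+0.3784y = 0.0195−0.1622z; -0.4887x+-0.3706y = 0.0184−0.2654z
Cramer: x(z) = -0.0385+0.4366z;  y(z) = 0.0012+0.1403z
quadratic in z: (1.2103)z²+(0.0437)z+(-0.0890)=0, √Δ=0.6577 → z ∈ {-0.2898, 0.2537}; z = -0.2898 (taking z<0)
x = -0.1651, y = -0.0394

(-0.1651, -0.0394, -0.2898)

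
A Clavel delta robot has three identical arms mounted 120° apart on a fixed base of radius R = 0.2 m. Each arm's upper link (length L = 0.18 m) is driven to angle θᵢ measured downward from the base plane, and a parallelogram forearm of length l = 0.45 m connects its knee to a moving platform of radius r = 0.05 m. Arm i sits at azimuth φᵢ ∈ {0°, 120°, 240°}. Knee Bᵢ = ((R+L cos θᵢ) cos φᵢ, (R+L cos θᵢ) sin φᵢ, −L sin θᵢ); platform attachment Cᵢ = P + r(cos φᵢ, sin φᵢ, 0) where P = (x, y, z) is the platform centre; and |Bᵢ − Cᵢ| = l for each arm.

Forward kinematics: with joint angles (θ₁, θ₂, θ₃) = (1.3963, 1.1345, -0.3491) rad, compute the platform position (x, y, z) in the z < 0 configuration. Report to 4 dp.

arm 1 at φ=0.0°: (R−r)+L cos θ1 = 0.1813;  O1 = (0.1813, 0.0000, -0.1773)
φ2=120.0°: virtual centre (-0.1130, 0.1958, -0.1631), radius l
φ3=240.0°: virtual centre (-0.1596, -0.2764, 0.0616), radius l
eliminate P² terms by subtracting sphere 1 from 2 and 3
plane₁₂: -0.5886x+0.3916y+0.0283z = 0.0134
det = 0.5922;  x = -0.0399+0.3422z,  y = -0.0256+0.4422z
into |P−O₁|² = l²: 1.3126z² + 0.1805z + -0.1215 = 0;  Δ = 0.6706;  z = -0.3807 or 0.2432 → z<0 root = -0.3807
x = -0.1702, y = -0.1940

(-0.1702, -0.1940, -0.3807)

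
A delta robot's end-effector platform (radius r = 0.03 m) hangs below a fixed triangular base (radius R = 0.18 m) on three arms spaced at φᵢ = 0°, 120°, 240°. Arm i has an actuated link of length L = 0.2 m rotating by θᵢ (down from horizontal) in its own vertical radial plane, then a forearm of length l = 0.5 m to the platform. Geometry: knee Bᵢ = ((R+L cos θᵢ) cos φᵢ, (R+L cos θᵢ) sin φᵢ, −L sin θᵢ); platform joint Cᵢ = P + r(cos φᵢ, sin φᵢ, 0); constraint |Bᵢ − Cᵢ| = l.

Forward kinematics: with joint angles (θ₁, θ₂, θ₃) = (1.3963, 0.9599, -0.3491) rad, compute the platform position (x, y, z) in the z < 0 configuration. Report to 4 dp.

S1 = (0.1847·cos0.0°, 0.1847·sin0.0°, -0.1970) = (0.1847, 0.0000, -0.1970)
φ2=120.0°: virtual centre (-0.1324, 0.2293, -0.1638), radius l
S3 = (0.3379·cos240.0°, 0.3379·sin240.0°, 0.0684) = (-0.1690, -0.2927, 0.0684)
subtract pairs → two planes through P
[-0.6342 0.4585 0.0663]·P = 0.0240;  [-0.7074 -0.5853 0.5307]·P = 0.0460
Cramer: x(z) = -0.0505+0.4057z;  y(z) = -0.0175+0.4165z
quadratic in z: (1.3380)z²+(0.1885)z+(-0.1556)=0, √Δ=0.9318 → z ∈ {-0.4186, 0.2777}; z = -0.4186 (taking z<0)
x = -0.2203, y = -0.1919

(-0.2203, -0.1919, -0.4186)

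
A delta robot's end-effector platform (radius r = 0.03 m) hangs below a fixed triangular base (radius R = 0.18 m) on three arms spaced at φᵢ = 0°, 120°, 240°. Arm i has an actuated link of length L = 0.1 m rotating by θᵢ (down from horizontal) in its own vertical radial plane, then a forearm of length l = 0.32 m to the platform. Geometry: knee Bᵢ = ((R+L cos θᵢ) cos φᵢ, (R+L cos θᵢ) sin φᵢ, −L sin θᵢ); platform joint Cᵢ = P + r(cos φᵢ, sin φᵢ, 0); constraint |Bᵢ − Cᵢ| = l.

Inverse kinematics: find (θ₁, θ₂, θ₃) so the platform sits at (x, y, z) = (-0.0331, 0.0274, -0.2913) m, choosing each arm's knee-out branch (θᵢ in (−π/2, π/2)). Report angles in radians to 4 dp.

arm 1 (φ=0.0°): x'=-0.0331, y'=0.0274
  A cos θ + B sin θ = C:  0.1831·cos θ + -0.2913·sin θ = -0.1337
  γ=atan2(-0.2913,0.1831)=-1.0096;  ψ=arccos(-0.3885)=1.9698;  θ1=γ+ψ≈0.9601
arm 2 (φ=120.0°): x'=0.0403, y'=0.0150
  A=0.1097, B=-0.2913, C=(l²−L²−A²−y'²−z²)/(2L)=-0.0236
  γ=atan2(-0.2913,0.1097)=-1.2106;  ψ=arccos(-0.0758)=1.6467;  θ2=γ+ψ≈0.4361
arm 3 (φ=240.0°): x'=-0.0072, y'=-0.0424
  A=0.1572, B=-0.2913, C=(l²−L²−A²−y'²−z²)/(2L)=-0.0948
  γ=atan2(-0.2913,0.1572)=-1.0760;  ψ=arccos(-0.2863)=1.8612;  θ3=γ+ψ≈0.7852

θ₁ = 0.9601, θ₂ = 0.4361, θ₃ = 0.7852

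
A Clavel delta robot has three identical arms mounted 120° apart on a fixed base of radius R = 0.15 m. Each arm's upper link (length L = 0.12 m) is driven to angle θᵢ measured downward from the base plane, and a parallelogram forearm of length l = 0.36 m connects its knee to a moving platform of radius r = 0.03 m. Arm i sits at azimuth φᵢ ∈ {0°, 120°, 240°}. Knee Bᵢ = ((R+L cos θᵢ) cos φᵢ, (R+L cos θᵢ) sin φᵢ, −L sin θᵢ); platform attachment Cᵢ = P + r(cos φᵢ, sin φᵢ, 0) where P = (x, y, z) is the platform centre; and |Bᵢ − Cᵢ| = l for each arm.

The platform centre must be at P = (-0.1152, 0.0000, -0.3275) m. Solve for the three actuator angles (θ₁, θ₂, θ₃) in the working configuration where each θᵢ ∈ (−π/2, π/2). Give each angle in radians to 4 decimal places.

φ1=0.0° → target in arm frame (-0.1152, 0.0000)
  e−x'=0.2352;  (l²−L²−(e−x')²−y'²−z²)/2L = -0.1974
  θ1 = atan2(B,A) + arccos(C/0.4032) = 1.1344
φ2=120.0° → target in arm frame (0.0576, 0.0998)
  A cos θ + B sin θ = C:  0.0624·cos θ + -0.3275·sin θ = -0.0246
  θ2 = atan2(B,A) + arccos(C/0.3334) = 0.2621
arm 3 (φ=240.0°): x'=0.0576, y'=-0.0998
  e−x'=0.0624;  (l²−L²−(e−x')²−y'²−z²)/2L = -0.0246
  γ=atan2(-0.3275,0.0624)=-1.3825;  ψ=arccos(-0.0738)=1.6446;  θ3=γ+ψ≈0.2621

θ₁ = 1.1344, θ₂ = 0.2621, θ₃ = 0.2621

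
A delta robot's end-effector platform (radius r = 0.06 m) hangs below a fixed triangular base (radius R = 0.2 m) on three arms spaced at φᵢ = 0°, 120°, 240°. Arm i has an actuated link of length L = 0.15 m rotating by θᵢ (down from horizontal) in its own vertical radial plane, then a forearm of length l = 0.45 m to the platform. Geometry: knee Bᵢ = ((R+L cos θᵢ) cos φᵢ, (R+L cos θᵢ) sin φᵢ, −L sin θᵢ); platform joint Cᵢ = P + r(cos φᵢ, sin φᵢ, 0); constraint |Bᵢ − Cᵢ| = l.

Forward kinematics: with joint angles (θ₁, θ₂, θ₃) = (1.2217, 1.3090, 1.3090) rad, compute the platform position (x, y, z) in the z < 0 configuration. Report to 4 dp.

(0.0140, 0.0000, -0.5546)

O1 = (0.1913·cos0.0°, 0.1913·sin0.0°, -0.1410) = (0.1913, 0.0000, -0.1410)
O2 = (0.1788·cos120.0°, 0.1788·sin120.0°, -0.1449) = (-0.0894, 0.1549, -0.1449)
arm 3 at φ=240.0°: e+L cos θ3 = 0.1788;  O3 = (-0.0894, -0.1549, -0.1449)
subtract pairs → two planes through P
linear system: -0.5614x+0.3097y = -0.0035−-0.0079z; -0.5614x+-0.3097y = -0.0035−-0.0079z
Cramer: x(z) = 0.0062-0.0140z;  y(z) = 0.0000+0.0000z
quadratic in z: (1.0002)z²+(0.2871)z+(-0.1484)=0, √Δ=0.8222 → z ∈ {-0.5546, 0.2675}; z = -0.5546 (taking z<0)
x = 0.0140, y = 0.0000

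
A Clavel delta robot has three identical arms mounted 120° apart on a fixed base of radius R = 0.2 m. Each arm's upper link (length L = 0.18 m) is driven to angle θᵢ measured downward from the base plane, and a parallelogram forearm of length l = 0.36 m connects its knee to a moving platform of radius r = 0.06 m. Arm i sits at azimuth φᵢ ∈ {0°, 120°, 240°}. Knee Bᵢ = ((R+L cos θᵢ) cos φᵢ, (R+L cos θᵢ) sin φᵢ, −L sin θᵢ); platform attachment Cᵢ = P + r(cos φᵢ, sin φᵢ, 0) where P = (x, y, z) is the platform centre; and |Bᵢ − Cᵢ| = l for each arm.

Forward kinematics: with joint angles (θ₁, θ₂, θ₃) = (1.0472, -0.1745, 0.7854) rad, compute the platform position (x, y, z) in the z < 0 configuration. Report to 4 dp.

φ1=0.0°: virtual centre (0.2300, 0.0000, -0.1559), radius l
φ2=120.0°: virtual centre (-0.1586, 0.2748, 0.0313), radius l
φ3=240.0°: virtual centre (-0.1336, -0.2315, -0.1273), radius l
subtract pairs → two planes through P
[-0.7773 0.5495 0.3743]·P = 0.0244;  [-0.7273 -0.4629 0.0572]·P = 0.0104
Cramer: x(z) = -0.0224+0.2695z;  y(z) = 0.0127-0.2999z
into |P−O₁|² = l²: 1.1626z² + 0.1681z + -0.0414 = 0;  Δ = 0.2208;  z = -0.2744 or 0.1298 → z<0 root = -0.2744
x = -0.0964, y = 0.0950

(-0.0964, 0.0950, -0.2744)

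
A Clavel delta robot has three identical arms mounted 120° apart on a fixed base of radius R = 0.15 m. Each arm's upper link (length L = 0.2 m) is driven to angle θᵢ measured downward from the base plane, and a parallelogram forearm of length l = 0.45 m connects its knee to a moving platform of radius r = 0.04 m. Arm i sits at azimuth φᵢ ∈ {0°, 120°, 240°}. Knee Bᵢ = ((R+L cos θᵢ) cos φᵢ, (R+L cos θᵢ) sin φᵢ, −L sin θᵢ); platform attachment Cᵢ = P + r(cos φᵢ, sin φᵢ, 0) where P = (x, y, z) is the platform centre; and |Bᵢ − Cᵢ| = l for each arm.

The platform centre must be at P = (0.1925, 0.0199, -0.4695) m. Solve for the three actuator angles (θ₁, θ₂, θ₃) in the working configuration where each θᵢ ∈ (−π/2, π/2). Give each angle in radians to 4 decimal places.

φ1=0.0° → target in arm frame (0.1925, 0.0199)
  e−x'=-0.0825;  (l²−L²−(e−x')²−y'²−z²)/2L = -0.1628
  θ1 = atan2(B,A) + arccos(C/0.4767) = 0.1747
φ2=120.0° → target in arm frame (-0.0790, -0.1767)
  e−x'=0.1890;  (l²−L²−(e−x')²−y'²−z²)/2L = -0.3122
  γ=atan2(-0.4695,0.1890)=-1.1881;  ψ=arccos(-0.6168)=2.2354;  θ2=γ+ψ≈1.0474
φ3=240.0° → target in arm frame (-0.1135, 0.1568)
  e−x'=0.2235;  (l²−L²−(e−x')²−y'²−z²)/2L = -0.3311
  √(A²+B²)=0.5200;  θ3 = -1.1265+2.2611 ≈ 1.1346

θ₁ = 0.1747, θ₂ = 1.0474, θ₃ = 1.1346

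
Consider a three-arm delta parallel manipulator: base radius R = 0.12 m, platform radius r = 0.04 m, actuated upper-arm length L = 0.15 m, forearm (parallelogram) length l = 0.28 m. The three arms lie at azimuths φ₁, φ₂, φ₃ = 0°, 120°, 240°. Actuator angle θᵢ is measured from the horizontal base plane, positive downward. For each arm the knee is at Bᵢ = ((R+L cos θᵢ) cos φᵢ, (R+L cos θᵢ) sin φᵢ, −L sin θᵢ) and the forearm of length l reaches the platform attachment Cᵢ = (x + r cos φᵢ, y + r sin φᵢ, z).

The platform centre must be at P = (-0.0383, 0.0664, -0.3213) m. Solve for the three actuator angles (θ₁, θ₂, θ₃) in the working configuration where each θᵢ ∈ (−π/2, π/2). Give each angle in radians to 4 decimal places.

θ₁ = 1.0473, θ₂ = 0.5238, θ₃ = 1.0475

φ1=0.0° → target in arm frame (-0.0383, 0.0664)
  A=0.1183, B=-0.3213, C=(l²−L²−A²−y'²−z²)/(2L)=-0.2191
  √(A²+B²)=0.3424;  θ1 = -1.2180+2.2653 ≈ 1.0473
arm 2 (φ=120.0°): x'=0.0767, y'=0.0000
  e−x'=0.0033;  (l²−L²−(e−x')²−y'²−z²)/2L = -0.1578
  √(A²+B²)=0.3213;  θ2 = -1.5604+2.0842 ≈ 0.5238
φ3=240.0° → target in arm frame (-0.0384, -0.0664)
  A=0.1184, B=-0.3213, C=(l²−L²−A²−y'²−z²)/(2L)=-0.2192
  √(A²+B²)=0.3424;  θ3 = -1.2179+2.2654 ≈ 1.0475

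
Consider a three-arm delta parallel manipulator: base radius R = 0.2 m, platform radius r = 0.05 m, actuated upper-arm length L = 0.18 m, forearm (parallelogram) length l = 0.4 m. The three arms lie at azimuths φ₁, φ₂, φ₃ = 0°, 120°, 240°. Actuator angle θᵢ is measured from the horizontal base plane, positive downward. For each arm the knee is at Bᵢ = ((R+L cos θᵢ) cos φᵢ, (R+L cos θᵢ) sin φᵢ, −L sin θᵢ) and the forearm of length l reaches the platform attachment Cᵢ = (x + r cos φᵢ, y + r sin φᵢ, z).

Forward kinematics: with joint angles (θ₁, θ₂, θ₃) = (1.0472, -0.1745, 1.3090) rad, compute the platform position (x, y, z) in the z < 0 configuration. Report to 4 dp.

arm 1 at φ=0.0°: ρ1 = 0.2400;  S1 = (0.2400, 0.0000, -0.1559)
S2 = (0.3273·cos120.0°, 0.3273·sin120.0°, 0.0313) = (-0.1636, 0.2834, 0.0313)
S3 = (0.1966·cos240.0°, 0.1966·sin240.0°, -0.1739) = (-0.0983, -0.1702, -0.1739)
eliminate P² terms by subtracting sphere 1 from 2 and 3
plane₁₂: -0.8073x+0.5668y+0.3743z = 0.0262
Cramer: x(z) = -0.0023+0.1626z;  y(z) = 0.0429-0.4287z
sphere 1 gives Az²+Bz+C=0 with A=1.2102, B=0.1962, C=-0.0751;  B²−4AC=0.4022;  roots -0.3431, 0.1810;  negative root z = -0.3431
x = -0.0581, y = 0.1900

(-0.0581, 0.1900, -0.3431)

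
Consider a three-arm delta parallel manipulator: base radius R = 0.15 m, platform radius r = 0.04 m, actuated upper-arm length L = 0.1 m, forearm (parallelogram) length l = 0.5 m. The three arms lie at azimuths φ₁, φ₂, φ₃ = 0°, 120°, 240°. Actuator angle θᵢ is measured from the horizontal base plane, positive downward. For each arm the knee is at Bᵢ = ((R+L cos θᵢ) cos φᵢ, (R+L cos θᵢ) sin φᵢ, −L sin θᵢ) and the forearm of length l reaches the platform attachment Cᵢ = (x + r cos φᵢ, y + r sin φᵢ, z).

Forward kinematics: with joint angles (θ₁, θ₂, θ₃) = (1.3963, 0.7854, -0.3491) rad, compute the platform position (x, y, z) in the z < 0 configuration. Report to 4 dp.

arm 1 at φ=0.0°: (R−r)+L cos θ1 = 0.1274;  S1 = (0.1274, 0.0000, -0.0985)
arm 2 at φ=120.0°: (R−r)+L cos θ2 = 0.1807;  S2 = (-0.0904, 0.1565, -0.0707)
φ3=240.0°: virtual centre (-0.1020, -0.1766, 0.0342), radius l
eliminate P² terms by subtracting sphere 1 from 2 and 3
[-0.4354 0.3130 0.0555]·P = 0.0117;  [-0.4587 -0.3533 0.2654]·P = 0.0169
Cramer: x(z) = -0.0317+0.3453z;  y(z) = -0.0066+0.3029z
sphere 1 gives Az²+Bz+C=0 with A=1.2109, B=0.0832, C=-0.2150;  B²−4AC=1.0482;  roots -0.4571, 0.3884;  negative root z = -0.4571
x = -0.1895, y = -0.1450

(-0.1895, -0.1450, -0.4571)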